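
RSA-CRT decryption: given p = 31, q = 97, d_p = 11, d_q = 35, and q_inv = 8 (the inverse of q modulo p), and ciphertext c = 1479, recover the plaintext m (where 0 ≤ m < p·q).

m₁ = c^(d_p) mod p: c ≡ 22 (mod 31), and 22^11 mod 31 = 17.
m₂ = c^(d_q) mod q: c ≡ 24 (mod 97), and 24^35 mod 97 = 4.
h = q_inv·(m₁ − m₂) mod p = 8·(17 − 4) mod 31 = 11.
m = m₂ + h·q = 4 + 11·97 = 1071.

1071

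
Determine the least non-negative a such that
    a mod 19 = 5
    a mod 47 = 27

Combine the congruences pairwise.
From a ≡ 5 (mod 19) write a = 5 + 19t. Substituting into a ≡ 27 (mod 47) gives 19t ≡ 22 (mod 47), and since 19⁻¹ ≡ 5 (mod 47), t ≡ 16. Hence a ≡ 5 + 19·16 = 309 (mod 893).

309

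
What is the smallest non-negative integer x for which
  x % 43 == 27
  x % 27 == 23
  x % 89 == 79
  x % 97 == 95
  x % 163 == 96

From x ≡ 27 (mod 43) write x = 27 + 43t. Substituting into x ≡ 23 (mod 27) gives 43t ≡ 23 (mod 27), and since 16⁻¹ ≡ 22 (mod 27), t ≡ 20. Hence x ≡ 27 + 43·20 = 887 (mod 1161).
From x ≡ 887 (mod 1161) write x = 887 + 1161t. Substituting into x ≡ 79 (mod 89) gives 1161t ≡ 82 (mod 89), and since 4⁻¹ ≡ 67 (mod 89), t ≡ 65. Hence x ≡ 887 + 1161·65 = 76352 (mod 103329).
From x ≡ 76352 (mod 103329) write x = 76352 + 103329t. Substituting into x ≡ 95 (mod 97) gives 103329t ≡ 82 (mod 97), and since 24⁻¹ ≡ 93 (mod 97), t ≡ 60. Hence x ≡ 76352 + 103329·60 = 6276092 (mod 10022913).
From x ≡ 6276092 (mod 10022913) write x = 6276092 + 10022913t. Substituting into x ≡ 96 (mod 163) gives 10022913t ≡ 156 (mod 163), and since 43⁻¹ ≡ 91 (mod 163), t ≡ 15. Hence x ≡ 6276092 + 10022913·15 = 156619787 (mod 1633734819).

156619787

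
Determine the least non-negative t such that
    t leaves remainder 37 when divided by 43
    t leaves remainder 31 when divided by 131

Combine the congruences pairwise.
From t ≡ 37 (mod 43) write t = 37 + 43s. Substituting into t ≡ 31 (mod 131) gives 43s ≡ 125 (mod 131), and since 43⁻¹ ≡ 64 (mod 131), s ≡ 9. Hence t ≡ 37 + 43·9 = 424 (mod 5633).

424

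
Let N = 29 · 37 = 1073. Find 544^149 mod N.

676

Mod 29: 544 ≡ 22; by Fermat, exponent reduces to 149 mod 28 = 9; 22^9 ≡ 9 (mod 29).
Mod 37: 544 ≡ 26; by Fermat, exponent reduces to 149 mod 36 = 5; 26^5 ≡ 10 (mod 37).
Combine by CRT: x ≡ 9 (mod 29), x ≡ 10 (mod 37) ⇒ x ≡ 676 (mod 1073).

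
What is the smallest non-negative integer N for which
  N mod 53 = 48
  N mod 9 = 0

207

From N ≡ 48 (mod 53) write N = 48 + 53t. Substituting into N ≡ 0 (mod 9) gives 53t ≡ 6 (mod 9), and since 8⁻¹ ≡ 8 (mod 9), t ≡ 3. Hence N ≡ 48 + 53·3 = 207 (mod 477).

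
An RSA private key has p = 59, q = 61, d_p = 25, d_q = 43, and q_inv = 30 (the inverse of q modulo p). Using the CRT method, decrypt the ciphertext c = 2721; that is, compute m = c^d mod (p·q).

2219

m₁ = c^(d_p) mod p: c ≡ 7 (mod 59), and 7^25 mod 59 = 36.
m₂ = c^(d_q) mod q: c ≡ 37 (mod 61), and 37^43 mod 61 = 23.
h = q_inv·(m₁ − m₂) mod p = 30·(36 − 23) mod 59 = 36.
m = m₂ + h·q = 23 + 36·61 = 2219.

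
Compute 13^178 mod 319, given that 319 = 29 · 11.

Mod 29: 13 ≡ 13; by Fermat, exponent reduces to 178 mod 28 = 10; 13^10 ≡ 7 (mod 29).
Mod 11: 13 ≡ 2; by Fermat, exponent reduces to 178 mod 10 = 8; 2^8 ≡ 3 (mod 11).
Combine by CRT: x ≡ 7 (mod 29), x ≡ 3 (mod 11) ⇒ x ≡ 36 (mod 319).

36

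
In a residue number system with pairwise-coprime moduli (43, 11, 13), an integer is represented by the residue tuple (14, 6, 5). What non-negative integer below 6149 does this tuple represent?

The moduli are pairwise coprime; N = 43·11·13 = 6149.
N/43 = 143; 143 ≡ 14 (mod 43); 14·40 ≡ 1, so inverse 40.
N/11 = 559; 559 ≡ 9 (mod 11); 9·5 ≡ 1, so inverse 5.
N/13 = 473; 473 ≡ 5 (mod 13); 5·8 ≡ 1, so inverse 8.
x ≡ 14·143·40 + 6·559·5 + 5·473·8 = 115770.
115770 mod 6149 = 5088.

5088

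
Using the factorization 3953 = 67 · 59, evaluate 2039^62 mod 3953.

3856

Mod 67: 2039 ≡ 29; 29^62 ≡ 37 (mod 67).
Mod 59: 2039 ≡ 33; by Fermat, exponent reduces to 62 mod 58 = 4; 33^4 ≡ 21 (mod 59).
Combine by CRT: x ≡ 37 (mod 67), x ≡ 21 (mod 59) ⇒ x ≡ 3856 (mod 3953).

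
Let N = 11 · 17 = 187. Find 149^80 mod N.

1

Mod 11: 149 ≡ 6; since 10 | 80, by Fermat 6^80 ≡ 1 (mod 11).
Mod 17: 149 ≡ 13; since 16 | 80, by Fermat 13^80 ≡ 1 (mod 17).
Combine by CRT: x ≡ 1 (mod 11), x ≡ 1 (mod 17) ⇒ x ≡ 1 (mod 187).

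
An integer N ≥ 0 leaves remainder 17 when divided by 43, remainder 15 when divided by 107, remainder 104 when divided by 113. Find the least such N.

266445

The moduli are pairwise coprime; M = 43·107·113 = 519913.
M/43 = 12091; 12091 ≡ 8 (mod 43); 8·27 ≡ 1, so inverse 27.
M/107 = 4859; 4859 ≡ 44 (mod 107); 44·90 ≡ 1, so inverse 90.
M/113 = 4601; 4601 ≡ 81 (mod 113); 81·60 ≡ 1, so inverse 60.
N ≡ 17·12091·27 + 15·4859·90 + 104·4601·60 = 40819659.
40819659 mod 519913 = 266445.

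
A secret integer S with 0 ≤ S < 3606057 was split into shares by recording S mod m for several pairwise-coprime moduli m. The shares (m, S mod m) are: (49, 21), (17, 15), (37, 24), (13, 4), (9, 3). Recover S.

From S ≡ 21 (mod 49) write S = 21 + 49t. Substituting into S ≡ 15 (mod 17) gives 49t ≡ 11 (mod 17), and since 15⁻¹ ≡ 8 (mod 17), t ≡ 3. Hence S ≡ 21 + 49·3 = 168 (mod 833).
From S ≡ 168 (mod 833) write S = 168 + 833t. Substituting into S ≡ 24 (mod 37) gives 833t ≡ 4 (mod 37), and since 19⁻¹ ≡ 2 (mod 37), t ≡ 8. Hence S ≡ 168 + 833·8 = 6832 (mod 30821).
From S ≡ 6832 (mod 30821) write S = 6832 + 30821t. Substituting into S ≡ 4 (mod 13) gives 30821t ≡ 10 (mod 13), and since 11⁻¹ ≡ 6 (mod 13), t ≡ 8. Hence S ≡ 6832 + 30821·8 = 253400 (mod 400673).
From S ≡ 253400 (mod 400673) write S = 253400 + 400673t. Substituting into S ≡ 3 (mod 9) gives 400673t ≡ 7 (mod 9), and since 2⁻¹ ≡ 5 (mod 9), t ≡ 8. Hence S ≡ 253400 + 400673·8 = 3458784 (mod 3606057).

3458784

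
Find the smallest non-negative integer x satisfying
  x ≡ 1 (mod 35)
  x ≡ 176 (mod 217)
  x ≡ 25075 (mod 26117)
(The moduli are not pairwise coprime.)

1148106

gcd(35, 217) = 7 and 7 | (176 − 1), so the pair is consistent; merging gives x ≡ 176 (mod 1085), where 1085 = lcm(35, 217).
gcd(1085, 26117) = 7 and 7 | (25075 − 176), so the pair is consistent; merging gives x ≡ 1148106 (mod 4048135), where 4048135 = lcm(1085, 26117).
The solution is unique modulo lcm(35, 217, 26117) = 4048135.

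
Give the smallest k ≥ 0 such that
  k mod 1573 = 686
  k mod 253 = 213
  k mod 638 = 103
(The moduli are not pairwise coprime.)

247647

gcd(1573, 253) = 11 and 11 | (213 − 686), so the pair is consistent; merging gives k ≡ 30573 (mod 36179), where 36179 = lcm(1573, 253).
gcd(36179, 638) = 11 and 11 | (103 − 30573), so the pair is consistent; merging gives k ≡ 247647 (mod 2098382), where 2098382 = lcm(36179, 638).
The solution is unique modulo lcm(1573, 253, 638) = 2098382.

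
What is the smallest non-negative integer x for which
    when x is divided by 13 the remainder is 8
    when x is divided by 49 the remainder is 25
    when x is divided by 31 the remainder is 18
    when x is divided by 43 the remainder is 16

The moduli are pairwise coprime; N = 13·49·31·43 = 849121.
N/13 = 65317; 65317 ≡ 5 (mod 13); 5·8 ≡ 1, so inverse 8.
N/49 = 17329; 17329 ≡ 32 (mod 49); 32·23 ≡ 1, so inverse 23.
N/31 = 27391; 27391 ≡ 18 (mod 31); 18·19 ≡ 1, so inverse 19.
N/43 = 19747; 19747 ≡ 10 (mod 43); 10·13 ≡ 1, so inverse 13.
x ≡ 8·65317·8 + 25·17329·23 + 18·27391·19 + 16·19747·13 = 27619561.
27619561 mod 849121 = 447689.

447689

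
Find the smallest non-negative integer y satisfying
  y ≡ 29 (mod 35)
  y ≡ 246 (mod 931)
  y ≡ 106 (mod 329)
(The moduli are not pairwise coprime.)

68209

gcd(35, 931) = 7 and 7 | (246 − 29), so the pair is consistent; merging gives y ≡ 3039 (mod 4655), where 4655 = lcm(35, 931).
gcd(4655, 329) = 7 and 7 | (106 − 3039), so the pair is consistent; merging gives y ≡ 68209 (mod 218785), where 218785 = lcm(4655, 329).
The solution is unique modulo lcm(35, 931, 329) = 218785.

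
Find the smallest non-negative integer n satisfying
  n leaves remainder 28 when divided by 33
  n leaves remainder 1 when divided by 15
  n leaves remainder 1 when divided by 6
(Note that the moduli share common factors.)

gcd(33, 15) = 3 and 3 | (1 − 28), so the pair is consistent; merging gives n ≡ 61 (mod 165), where 165 = lcm(33, 15).
gcd(165, 6) = 3 and 3 | (1 − 61), so the pair is consistent; merging gives n ≡ 61 (mod 330), where 330 = lcm(165, 6).
The solution is unique modulo lcm(33, 15, 6) = 330.

61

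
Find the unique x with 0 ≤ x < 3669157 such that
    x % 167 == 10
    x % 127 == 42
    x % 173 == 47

543094

From x ≡ 10 (mod 167) write x = 10 + 167t. Substituting into x ≡ 42 (mod 127) gives 167t ≡ 32 (mod 127), and since 40⁻¹ ≡ 54 (mod 127), t ≡ 77. Hence x ≡ 10 + 167·77 = 12869 (mod 21209).
From x ≡ 12869 (mod 21209) write x = 12869 + 21209t. Substituting into x ≡ 47 (mod 173) gives 21209t ≡ 153 (mod 173), and since 103⁻¹ ≡ 42 (mod 173), t ≡ 25. Hence x ≡ 12869 + 21209·25 = 543094 (mod 3669157).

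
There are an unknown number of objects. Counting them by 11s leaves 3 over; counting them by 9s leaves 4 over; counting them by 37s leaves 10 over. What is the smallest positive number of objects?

454

The moduli are pairwise coprime; M = 11·9·37 = 3663.
M/11 = 333; 333 ≡ 3 (mod 11); 3·4 ≡ 1, so inverse 4.
M/9 = 407; 407 ≡ 2 (mod 9); 2·5 ≡ 1, so inverse 5.
M/37 = 99; 99 ≡ 25 (mod 37); 25·3 ≡ 1, so inverse 3.
N ≡ 3·333·4 + 4·407·5 + 10·99·3 = 15106.
15106 mod 3663 = 454.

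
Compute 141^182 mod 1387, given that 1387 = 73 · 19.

Mod 73: 141 ≡ 68; by Fermat, exponent reduces to 182 mod 72 = 38; 68^38 ≡ 48 (mod 73).
Mod 19: 141 ≡ 8; by Fermat, exponent reduces to 182 mod 18 = 2; 8^2 ≡ 7 (mod 19).
Combine by CRT: x ≡ 48 (mod 73), x ≡ 7 (mod 19) ⇒ x ≡ 121 (mod 1387).

121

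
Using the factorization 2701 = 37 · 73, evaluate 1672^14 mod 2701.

1119

Mod 37: 1672 ≡ 7; 7^14 ≡ 9 (mod 37).
Mod 73: 1672 ≡ 66; 66^14 ≡ 24 (mod 73).
Combine by CRT: x ≡ 9 (mod 37), x ≡ 24 (mod 73) ⇒ x ≡ 1119 (mod 2701).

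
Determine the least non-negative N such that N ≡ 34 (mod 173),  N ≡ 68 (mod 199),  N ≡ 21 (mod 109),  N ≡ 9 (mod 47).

From N ≡ 34 (mod 173) write N = 34 + 173t. Substituting into N ≡ 68 (mod 199) gives 173t ≡ 34 (mod 199), and since 173⁻¹ ≡ 176 (mod 199), t ≡ 14. Hence N ≡ 34 + 173·14 = 2456 (mod 34427).
From N ≡ 2456 (mod 34427) write N = 2456 + 34427t. Substituting into N ≡ 21 (mod 109) gives 34427t ≡ 72 (mod 109), and since 92⁻¹ ≡ 32 (mod 109), t ≡ 15. Hence N ≡ 2456 + 34427·15 = 518861 (mod 3752543).
From N ≡ 518861 (mod 3752543) write N = 518861 + 3752543t. Substituting into N ≡ 9 (mod 47) gives 3752543t ≡ 28 (mod 47), and since 16⁻¹ ≡ 3 (mod 47), t ≡ 37. Hence N ≡ 518861 + 3752543·37 = 139362952 (mod 176369521).

139362952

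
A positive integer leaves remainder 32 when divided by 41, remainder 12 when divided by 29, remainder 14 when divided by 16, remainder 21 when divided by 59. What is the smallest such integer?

1101374

The moduli are pairwise coprime; N = 41·29·16·59 = 1122416.
N/41 = 27376; 27376 ≡ 29 (mod 41); 29·17 ≡ 1, so inverse 17.
N/29 = 38704; 38704 ≡ 18 (mod 29); 18·21 ≡ 1, so inverse 21.
N/16 = 70151; 70151 ≡ 7 (mod 16); 7·7 ≡ 1, so inverse 7.
N/59 = 19024; 19024 ≡ 26 (mod 59); 26·25 ≡ 1, so inverse 25.
k ≡ 32·27376·17 + 12·38704·21 + 14·70151·7 + 21·19024·25 = 41508350.
41508350 mod 1122416 = 1101374.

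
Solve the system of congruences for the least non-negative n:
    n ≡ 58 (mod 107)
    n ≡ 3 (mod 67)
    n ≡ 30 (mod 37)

The moduli are pairwise coprime; M = 107·67·37 = 265253.
M/107 = 2479; 2479 ≡ 18 (mod 107); 18·6 ≡ 1, so inverse 6.
M/67 = 3959; 3959 ≡ 6 (mod 67); 6·56 ≡ 1, so inverse 56.
M/37 = 7169; 7169 ≡ 28 (mod 37); 28·4 ≡ 1, so inverse 4.
n ≡ 58·2479·6 + 3·3959·56 + 30·7169·4 = 2388084.
2388084 mod 265253 = 807.

807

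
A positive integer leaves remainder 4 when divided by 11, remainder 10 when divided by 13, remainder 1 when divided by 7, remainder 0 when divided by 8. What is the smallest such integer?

From N ≡ 4 (mod 11) write N = 4 + 11t. Substituting into N ≡ 10 (mod 13) gives 11t ≡ 6 (mod 13), and since 11⁻¹ ≡ 6 (mod 13), t ≡ 10. Hence N ≡ 4 + 11·10 = 114 (mod 143).
From N ≡ 114 (mod 143) write N = 114 + 143t. Substituting into N ≡ 1 (mod 7) gives 143t ≡ 6 (mod 7), and since 3⁻¹ ≡ 5 (mod 7), t ≡ 2. Hence N ≡ 114 + 143·2 = 400 (mod 1001).
From N ≡ 400 (mod 1001) write N = 400 + 1001t. Substituting into N ≡ 0 (mod 8) gives 1001t ≡ 0 (mod 8), and since 1⁻¹ ≡ 1 (mod 8), t ≡ 0. Hence N ≡ 400 + 1001·0 = 400 (mod 8008).

400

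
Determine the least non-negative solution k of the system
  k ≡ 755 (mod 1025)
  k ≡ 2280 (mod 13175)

226255

gcd(1025, 13175) = 25 and 25 | (2280 − 755), so the pair is consistent; merging gives k ≡ 226255 (mod 540175), where 540175 = lcm(1025, 13175).
The solution is unique modulo lcm(1025, 13175) = 540175.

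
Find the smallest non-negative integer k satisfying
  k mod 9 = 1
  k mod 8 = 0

From k ≡ 1 (mod 9) write k = 1 + 9t. Substituting into k ≡ 0 (mod 8) gives 9t ≡ 7 (mod 8), and since 1⁻¹ ≡ 1 (mod 8), t ≡ 7. Hence k ≡ 1 + 9·7 = 64 (mod 72).

64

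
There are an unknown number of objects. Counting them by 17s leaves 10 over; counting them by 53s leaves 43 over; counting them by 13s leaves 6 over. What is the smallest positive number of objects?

From N ≡ 10 (mod 17) write N = 10 + 17t. Substituting into N ≡ 43 (mod 53) gives 17t ≡ 33 (mod 53), and since 17⁻¹ ≡ 25 (mod 53), t ≡ 30. Hence N ≡ 10 + 17·30 = 520 (mod 901).
From N ≡ 520 (mod 901) write N = 520 + 901t. Substituting into N ≡ 6 (mod 13) gives 901t ≡ 6 (mod 13), and since 4⁻¹ ≡ 10 (mod 13), t ≡ 8. Hence N ≡ 520 + 901·8 = 7728 (mod 11713).

7728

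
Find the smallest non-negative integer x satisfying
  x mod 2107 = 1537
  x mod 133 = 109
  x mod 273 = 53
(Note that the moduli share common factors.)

gcd(2107, 133) = 7 and 7 | (109 − 1537), so the pair is consistent; merging gives x ≡ 24714 (mod 40033), where 40033 = lcm(2107, 133).
gcd(40033, 273) = 7 and 7 | (53 − 24714), so the pair is consistent; merging gives x ≡ 1065572 (mod 1561287), where 1561287 = lcm(40033, 273).
The solution is unique modulo lcm(2107, 133, 273) = 1561287.

1065572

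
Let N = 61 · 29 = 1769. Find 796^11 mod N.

Mod 61: 796 ≡ 3; 3^11 ≡ 3 (mod 61).
Mod 29: 796 ≡ 13; 13^11 ≡ 4 (mod 29).
Combine by CRT: x ≡ 3 (mod 61), x ≡ 4 (mod 29) ⇒ x ≡ 613 (mod 1769).

613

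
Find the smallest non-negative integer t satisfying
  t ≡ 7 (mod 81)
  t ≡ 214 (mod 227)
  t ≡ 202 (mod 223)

The moduli are pairwise coprime; N = 81·227·223 = 4100301.
N/81 = 50621; 50621 ≡ 77 (mod 81); 77·20 ≡ 1, so inverse 20.
N/227 = 18063; 18063 ≡ 130 (mod 227); 130·117 ≡ 1, so inverse 117.
N/223 = 18387; 18387 ≡ 101 (mod 223); 101·53 ≡ 1, so inverse 53.
t ≡ 7·50621·20 + 214·18063·117 + 202·18387·53 = 656199556.
656199556 mod 4100301 = 151396.

151396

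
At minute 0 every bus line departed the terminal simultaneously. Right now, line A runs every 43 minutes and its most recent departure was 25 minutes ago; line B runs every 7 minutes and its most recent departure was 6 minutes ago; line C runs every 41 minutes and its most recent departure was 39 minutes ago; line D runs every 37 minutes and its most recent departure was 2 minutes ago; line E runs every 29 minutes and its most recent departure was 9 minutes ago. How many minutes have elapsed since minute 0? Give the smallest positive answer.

Combine the congruences pairwise.
From t ≡ 25 (mod 43) write t = 25 + 43s. Substituting into t ≡ 6 (mod 7) gives 43s ≡ 2 (mod 7), and since 1⁻¹ ≡ 1 (mod 7), s ≡ 2. Hence t ≡ 25 + 43·2 = 111 (mod 301).
From t ≡ 111 (mod 301) write t = 111 + 301s. Substituting into t ≡ 39 (mod 41) gives 301s ≡ 10 (mod 41), and since 14⁻¹ ≡ 3 (mod 41), s ≡ 30. Hence t ≡ 111 + 301·30 = 9141 (mod 12341).
From t ≡ 9141 (mod 12341) write t = 9141 + 12341s. Substituting into t ≡ 2 (mod 37) gives 12341s ≡ 0 (mod 37), and since 20⁻¹ ≡ 13 (mod 37), s ≡ 0. Hence t ≡ 9141 + 12341·0 = 9141 (mod 456617).
From t ≡ 9141 (mod 456617) write t = 9141 + 456617s. Substituting into t ≡ 9 (mod 29) gives 456617s ≡ 3 (mod 29), and since 12⁻¹ ≡ 17 (mod 29), s ≡ 22. Hence t ≡ 9141 + 456617·22 = 10054715 (mod 13241893).

10054715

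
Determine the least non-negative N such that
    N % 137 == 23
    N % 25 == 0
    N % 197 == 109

187850

From N ≡ 23 (mod 137) write N = 23 + 137t. Substituting into N ≡ 0 (mod 25) gives 137t ≡ 2 (mod 25), and since 12⁻¹ ≡ 23 (mod 25), t ≡ 21. Hence N ≡ 23 + 137·21 = 2900 (mod 3425).
From N ≡ 2900 (mod 3425) write N = 2900 + 3425t. Substituting into N ≡ 109 (mod 197) gives 3425t ≡ 164 (mod 197), and since 76⁻¹ ≡ 70 (mod 197), t ≡ 54. Hence N ≡ 2900 + 3425·54 = 187850 (mod 674725).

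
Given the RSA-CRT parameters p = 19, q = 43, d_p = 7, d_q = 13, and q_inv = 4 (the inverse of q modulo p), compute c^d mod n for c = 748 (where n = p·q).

m₁ = c^(d_p) mod p: c ≡ 7 (mod 19), and 7^7 mod 19 = 7.
m₂ = c^(d_q) mod q: c ≡ 17 (mod 43), and 17^13 mod 43 = 13.
h = q_inv·(m₁ − m₂) mod p = 4·(7 − 13) mod 19 = 14.
m = m₂ + h·q = 13 + 14·43 = 615.

615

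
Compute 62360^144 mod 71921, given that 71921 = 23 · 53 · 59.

51881

Mod 23: 62360 ≡ 7; by Fermat, exponent reduces to 144 mod 22 = 12; 7^12 ≡ 16 (mod 23).
Mod 53: 62360 ≡ 32; by Fermat, exponent reduces to 144 mod 52 = 40; 32^40 ≡ 47 (mod 53).
Mod 59: 62360 ≡ 56; by Fermat, exponent reduces to 144 mod 58 = 28; 56^28 ≡ 20 (mod 59).
Combine by CRT: x ≡ 16 (mod 23), x ≡ 47 (mod 53), x ≡ 20 (mod 59) ⇒ x ≡ 51881 (mod 71921).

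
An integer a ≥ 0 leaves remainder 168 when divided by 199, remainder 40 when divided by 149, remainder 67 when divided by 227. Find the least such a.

The moduli are pairwise coprime; N = 199·149·227 = 6730777.
N/199 = 33823; 33823 ≡ 192 (mod 199); 192·142 ≡ 1, so inverse 142.
N/149 = 45173; 45173 ≡ 26 (mod 149); 26·86 ≡ 1, so inverse 86.
N/227 = 29651; 29651 ≡ 141 (mod 227); 141·161 ≡ 1, so inverse 161.
a ≡ 168·33823·142 + 40·45173·86 + 67·29651·161 = 1282121945.
1282121945 mod 6730777 = 3274315.

3274315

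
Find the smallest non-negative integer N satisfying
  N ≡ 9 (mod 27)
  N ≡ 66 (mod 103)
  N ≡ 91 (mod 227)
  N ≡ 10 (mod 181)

12342762

The moduli are pairwise coprime; M = 27·103·227·181 = 114262947.
M/27 = 4231961; 4231961 ≡ 8 (mod 27); 8·17 ≡ 1, so inverse 17.
M/103 = 1109349; 1109349 ≡ 39 (mod 103); 39·37 ≡ 1, so inverse 37.
M/227 = 503361; 503361 ≡ 102 (mod 227); 102·69 ≡ 1, so inverse 69.
M/181 = 631287; 631287 ≡ 140 (mod 181); 140·128 ≡ 1, so inverse 128.
N ≡ 9·4231961·17 + 66·1109349·37 + 91·503361·69 + 10·631287·128 = 7325171370.
7325171370 mod 114262947 = 12342762.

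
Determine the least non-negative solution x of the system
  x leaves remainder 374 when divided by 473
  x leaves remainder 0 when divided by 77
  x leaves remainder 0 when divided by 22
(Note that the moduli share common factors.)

Combine the congruences pairwise.
gcd(473, 77) = 11 and 11 | (0 − 374), so the pair is consistent; merging gives x ≡ 847 (mod 3311), where 3311 = lcm(473, 77).
gcd(3311, 22) = 11 and 11 | (0 − 847), so the pair is consistent; merging gives x ≡ 4158 (mod 6622), where 6622 = lcm(3311, 22).
The solution is unique modulo lcm(473, 77, 22) = 6622.

4158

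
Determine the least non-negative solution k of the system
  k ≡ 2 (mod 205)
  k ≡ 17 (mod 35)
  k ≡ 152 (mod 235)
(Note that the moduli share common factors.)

Combine the congruences pairwise.
gcd(205, 35) = 5 and 5 | (17 − 2), so the pair is consistent; merging gives k ≡ 822 (mod 1435), where 1435 = lcm(205, 35).
gcd(1435, 235) = 5 and 5 | (152 − 822), so the pair is consistent; merging gives k ≡ 56787 (mod 67445), where 67445 = lcm(1435, 235).
The solution is unique modulo lcm(205, 35, 235) = 67445.

56787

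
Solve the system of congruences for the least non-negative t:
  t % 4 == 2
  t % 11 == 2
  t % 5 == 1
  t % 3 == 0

486

The moduli are pairwise coprime; N = 4·11·5·3 = 660.
N/4 = 165; 165 ≡ 1 (mod 4), inverse 1.
N/11 = 60; 60 ≡ 5 (mod 11); 5·9 ≡ 1, so inverse 9.
N/5 = 132; 132 ≡ 2 (mod 5); 2·3 ≡ 1, so inverse 3.
N/3 = 220; 220 ≡ 1 (mod 3), inverse 1.
t ≡ 2·165·1 + 2·60·9 + 1·132·3 + 0·220·1 = 1806.
1806 mod 660 = 486.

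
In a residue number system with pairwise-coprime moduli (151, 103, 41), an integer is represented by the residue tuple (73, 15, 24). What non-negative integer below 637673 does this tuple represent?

The moduli are pairwise coprime; N = 151·103·41 = 637673.
N/151 = 4223; 4223 ≡ 146 (mod 151); 146·30 ≡ 1, so inverse 30.
N/103 = 6191; 6191 ≡ 11 (mod 103); 11·75 ≡ 1, so inverse 75.
N/41 = 15553; 15553 ≡ 14 (mod 41); 14·3 ≡ 1, so inverse 3.
x ≡ 73·4223·30 + 15·6191·75 + 24·15553·3 = 17333061.
17333061 mod 637673 = 115890.

115890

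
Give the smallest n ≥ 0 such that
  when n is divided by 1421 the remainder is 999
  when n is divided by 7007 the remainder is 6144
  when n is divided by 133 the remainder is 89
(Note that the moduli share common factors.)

gcd(1421, 7007) = 49 and 49 | (6144 − 999), so the pair is consistent; merging gives n ≡ 69207 (mod 203203), where 203203 = lcm(1421, 7007).
gcd(203203, 133) = 7 and 7 | (89 − 69207), so the pair is consistent; merging gives n ≡ 3523658 (mod 3860857), where 3860857 = lcm(203203, 133).
The solution is unique modulo lcm(1421, 7007, 133) = 3860857.

3523658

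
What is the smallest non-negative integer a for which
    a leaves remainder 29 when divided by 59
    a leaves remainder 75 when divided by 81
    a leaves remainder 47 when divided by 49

The moduli are pairwise coprime; N = 59·81·49 = 234171.
N/59 = 3969; 3969 ≡ 16 (mod 59); 16·48 ≡ 1, so inverse 48.
N/81 = 2891; 2891 ≡ 56 (mod 81); 56·68 ≡ 1, so inverse 68.
N/49 = 4779; 4779 ≡ 26 (mod 49); 26·17 ≡ 1, so inverse 17.
a ≡ 29·3969·48 + 75·2891·68 + 47·4779·17 = 24087369.
24087369 mod 234171 = 201927.

201927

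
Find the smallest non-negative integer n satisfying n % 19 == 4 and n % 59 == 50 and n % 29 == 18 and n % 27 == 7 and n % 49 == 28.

From n ≡ 4 (mod 19) write n = 4 + 19t. Substituting into n ≡ 50 (mod 59) gives 19t ≡ 46 (mod 59), and since 19⁻¹ ≡ 28 (mod 59), t ≡ 49. Hence n ≡ 4 + 19·49 = 935 (mod 1121).
From n ≡ 935 (mod 1121) write n = 935 + 1121t. Substituting into n ≡ 18 (mod 29) gives 1121t ≡ 11 (mod 29), and since 19⁻¹ ≡ 26 (mod 29), t ≡ 25. Hence n ≡ 935 + 1121·25 = 28960 (mod 32509).
From n ≡ 28960 (mod 32509) write n = 28960 + 32509t. Substituting into n ≡ 7 (mod 27) gives 32509t ≡ 18 (mod 27), and since 1⁻¹ ≡ 1 (mod 27), t ≡ 18. Hence n ≡ 28960 + 32509·18 = 614122 (mod 877743).
From n ≡ 614122 (mod 877743) write n = 614122 + 877743t. Substituting into n ≡ 28 (mod 49) gives 877743t ≡ 23 (mod 49), and since 6⁻¹ ≡ 41 (mod 49), t ≡ 12. Hence n ≡ 614122 + 877743·12 = 11147038 (mod 43009407).

11147038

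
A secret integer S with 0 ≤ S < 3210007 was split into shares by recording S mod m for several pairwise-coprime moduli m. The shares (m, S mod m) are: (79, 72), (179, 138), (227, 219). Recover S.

1648012

The moduli are pairwise coprime; N = 79·179·227 = 3210007.
N/79 = 40633; 40633 ≡ 27 (mod 79); 27·41 ≡ 1, so inverse 41.
N/179 = 17933; 17933 ≡ 33 (mod 179); 33·38 ≡ 1, so inverse 38.
N/227 = 14141; 14141 ≡ 67 (mod 227); 67·61 ≡ 1, so inverse 61.
S ≡ 72·40633·41 + 138·17933·38 + 219·14141·61 = 402898887.
402898887 mod 3210007 = 1648012.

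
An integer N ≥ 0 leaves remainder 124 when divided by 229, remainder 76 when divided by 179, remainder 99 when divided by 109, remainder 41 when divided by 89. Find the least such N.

From N ≡ 124 (mod 229) write N = 124 + 229t. Substituting into N ≡ 76 (mod 179) gives 229t ≡ 131 (mod 179), and since 50⁻¹ ≡ 111 (mod 179), t ≡ 42. Hence N ≡ 124 + 229·42 = 9742 (mod 40991).
From N ≡ 9742 (mod 40991) write N = 9742 + 40991t. Substituting into N ≡ 99 (mod 109) gives 40991t ≡ 58 (mod 109), and since 7⁻¹ ≡ 78 (mod 109), t ≡ 55. Hence N ≡ 9742 + 40991·55 = 2264247 (mod 4468019).
From N ≡ 2264247 (mod 4468019) write N = 2264247 + 4468019t. Substituting into N ≡ 41 (mod 89) gives 4468019t ≡ 43 (mod 89), and since 41⁻¹ ≡ 76 (mod 89), t ≡ 64. Hence N ≡ 2264247 + 4468019·64 = 288217463 (mod 397653691).

288217463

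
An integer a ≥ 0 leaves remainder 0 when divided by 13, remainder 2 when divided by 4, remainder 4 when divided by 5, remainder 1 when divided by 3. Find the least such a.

Combine the congruences pairwise.
From a ≡ 0 (mod 13) write a = 0 + 13t. Substituting into a ≡ 2 (mod 4) gives 13t ≡ 2 (mod 4), and since 1⁻¹ ≡ 1 (mod 4), t ≡ 2. Hence a ≡ 0 + 13·2 = 26 (mod 52).
From a ≡ 26 (mod 52) write a = 26 + 52t. Substituting into a ≡ 4 (mod 5) gives 52t ≡ 3 (mod 5), and since 2⁻¹ ≡ 3 (mod 5), t ≡ 4. Hence a ≡ 26 + 52·4 = 234 (mod 260).
From a ≡ 234 (mod 260) write a = 234 + 260t. Substituting into a ≡ 1 (mod 3) gives 260t ≡ 1 (mod 3), and since 2⁻¹ ≡ 2 (mod 3), t ≡ 2. Hence a ≡ 234 + 260·2 = 754 (mod 780).

754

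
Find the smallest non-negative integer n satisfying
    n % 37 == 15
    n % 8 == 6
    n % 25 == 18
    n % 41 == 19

From n ≡ 15 (mod 37) write n = 15 + 37t. Substituting into n ≡ 6 (mod 8) gives 37t ≡ 7 (mod 8), and since 5⁻¹ ≡ 5 (mod 8), t ≡ 3. Hence n ≡ 15 + 37·3 = 126 (mod 296).
From n ≡ 126 (mod 296) write n = 126 + 296t. Substituting into n ≡ 18 (mod 25) gives 296t ≡ 17 (mod 25), and since 21⁻¹ ≡ 6 (mod 25), t ≡ 2. Hence n ≡ 126 + 296·2 = 718 (mod 7400).
From n ≡ 718 (mod 7400) write n = 718 + 7400t. Substituting into n ≡ 19 (mod 41) gives 7400t ≡ 39 (mod 41), and since 20⁻¹ ≡ 39 (mod 41), t ≡ 4. Hence n ≡ 718 + 7400·4 = 30318 (mod 303400).

30318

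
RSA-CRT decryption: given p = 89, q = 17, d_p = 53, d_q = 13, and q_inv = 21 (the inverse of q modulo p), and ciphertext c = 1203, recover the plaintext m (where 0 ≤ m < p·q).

1101

m₁ = c^(d_p) mod p: c ≡ 46 (mod 89), and 46^53 mod 89 = 33.
m₂ = c^(d_q) mod q: c ≡ 13 (mod 17), and 13^13 mod 17 = 13.
h = q_inv·(m₁ − m₂) mod p = 21·(33 − 13) mod 89 = 64.
m = m₂ + h·q = 13 + 64·17 = 1101.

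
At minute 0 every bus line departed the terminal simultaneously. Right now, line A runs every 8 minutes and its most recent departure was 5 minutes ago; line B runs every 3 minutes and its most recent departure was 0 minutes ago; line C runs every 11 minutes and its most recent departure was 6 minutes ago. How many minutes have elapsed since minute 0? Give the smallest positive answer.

237

The moduli are pairwise coprime; N = 8·3·11 = 264.
N/8 = 33; 33 ≡ 1 (mod 8), inverse 1.
N/3 = 88; 88 ≡ 1 (mod 3), inverse 1.
N/11 = 24; 24 ≡ 2 (mod 11); 2·6 ≡ 1, so inverse 6.
t ≡ 5·33·1 + 0·88·1 + 6·24·6 = 1029.
1029 mod 264 = 237.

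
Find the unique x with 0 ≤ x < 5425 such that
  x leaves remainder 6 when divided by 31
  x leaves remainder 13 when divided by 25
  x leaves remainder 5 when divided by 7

2238

From x ≡ 6 (mod 31) write x = 6 + 31t. Substituting into x ≡ 13 (mod 25) gives 31t ≡ 7 (mod 25), and since 6⁻¹ ≡ 21 (mod 25), t ≡ 22. Hence x ≡ 6 + 31·22 = 688 (mod 775).
From x ≡ 688 (mod 775) write x = 688 + 775t. Substituting into x ≡ 5 (mod 7) gives 775t ≡ 3 (mod 7), and since 5⁻¹ ≡ 3 (mod 7), t ≡ 2. Hence x ≡ 688 + 775·2 = 2238 (mod 5425).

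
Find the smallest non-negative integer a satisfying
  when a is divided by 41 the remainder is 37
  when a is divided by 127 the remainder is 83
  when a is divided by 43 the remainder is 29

178264

From a ≡ 37 (mod 41) write a = 37 + 41t. Substituting into a ≡ 83 (mod 127) gives 41t ≡ 46 (mod 127), and since 41⁻¹ ≡ 31 (mod 127), t ≡ 29. Hence a ≡ 37 + 41·29 = 1226 (mod 5207).
From a ≡ 1226 (mod 5207) write a = 1226 + 5207t. Substituting into a ≡ 29 (mod 43) gives 5207t ≡ 7 (mod 43), and since 4⁻¹ ≡ 11 (mod 43), t ≡ 34. Hence a ≡ 1226 + 5207·34 = 178264 (mod 223901).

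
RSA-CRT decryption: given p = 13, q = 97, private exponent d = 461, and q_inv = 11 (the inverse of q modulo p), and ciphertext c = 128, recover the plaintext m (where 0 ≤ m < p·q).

787

d_p = d mod (p−1) = 461 mod 12 = 5; d_q = d mod (q−1) = 77.
m₁ = c^(d_p) mod p: c ≡ 11 (mod 13), and 11^5 mod 13 = 7.
m₂ = c^(d_q) mod q: c ≡ 31 (mod 97), and 31^77 mod 97 = 11.
h = q_inv·(m₁ − m₂) mod p = 11·(7 − 11) mod 13 = 8.
m = m₂ + h·q = 11 + 8·97 = 787.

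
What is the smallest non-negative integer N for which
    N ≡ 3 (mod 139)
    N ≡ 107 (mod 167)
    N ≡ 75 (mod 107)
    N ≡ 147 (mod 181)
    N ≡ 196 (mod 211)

The moduli are pairwise coprime; M = 139·167·107·181·211 = 94858462081.
M/139 = 682434979; 682434979 ≡ 23 (mod 139); 23·133 ≡ 1, so inverse 133.
M/167 = 568014743; 568014743 ≡ 148 (mod 167); 148·123 ≡ 1, so inverse 123.
M/107 = 886527683; 886527683 ≡ 48 (mod 107); 48·29 ≡ 1, so inverse 29.
M/181 = 524079901; 524079901 ≡ 12 (mod 181); 12·166 ≡ 1, so inverse 166.
M/211 = 449566171; 449566171 ≡ 76 (mod 211); 76·25 ≡ 1, so inverse 25.
N ≡ 3·682434979·133 + 107·568014743·123 + 75·886527683·29 + 147·524079901·166 + 196·449566171·25 = 24667603281871.
24667603281871 mod 94858462081 = 4403140811.

4403140811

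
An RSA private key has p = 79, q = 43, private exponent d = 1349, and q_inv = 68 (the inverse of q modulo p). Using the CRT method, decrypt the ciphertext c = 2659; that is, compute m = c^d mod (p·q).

d_p = d mod (p−1) = 1349 mod 78 = 23; d_q = d mod (q−1) = 5.
m₁ = c^(d_p) mod p: c ≡ 52 (mod 79), and 52^23 mod 79 = 46.
m₂ = c^(d_q) mod q: c ≡ 36 (mod 43), and 36^5 mod 43 = 6.
h = q_inv·(m₁ − m₂) mod p = 68·(46 − 6) mod 79 = 34.
m = m₂ + h·q = 6 + 34·43 = 1468.

1468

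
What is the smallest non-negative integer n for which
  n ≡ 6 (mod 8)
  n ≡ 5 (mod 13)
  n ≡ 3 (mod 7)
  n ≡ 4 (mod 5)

Combine the congruences pairwise.
From n ≡ 6 (mod 8) write n = 6 + 8t. Substituting into n ≡ 5 (mod 13) gives 8t ≡ 12 (mod 13), and since 8⁻¹ ≡ 5 (mod 13), t ≡ 8. Hence n ≡ 6 + 8·8 = 70 (mod 104).
From n ≡ 70 (mod 104) write n = 70 + 104t. Substituting into n ≡ 3 (mod 7) gives 104t ≡ 3 (mod 7), and since 6⁻¹ ≡ 6 (mod 7), t ≡ 4. Hence n ≡ 70 + 104·4 = 486 (mod 728).
From n ≡ 486 (mod 728) write n = 486 + 728t. Substituting into n ≡ 4 (mod 5) gives 728t ≡ 3 (mod 5), and since 3⁻¹ ≡ 2 (mod 5), t ≡ 1. Hence n ≡ 486 + 728·1 = 1214 (mod 3640).

1214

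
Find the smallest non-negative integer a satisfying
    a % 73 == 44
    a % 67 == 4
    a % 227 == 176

From a ≡ 44 (mod 73) write a = 44 + 73t. Substituting into a ≡ 4 (mod 67) gives 73t ≡ 27 (mod 67), and since 6⁻¹ ≡ 56 (mod 67), t ≡ 38. Hence a ≡ 44 + 73·38 = 2818 (mod 4891).
From a ≡ 2818 (mod 4891) write a = 2818 + 4891t. Substituting into a ≡ 176 (mod 227) gives 4891t ≡ 82 (mod 227), and since 124⁻¹ ≡ 119 (mod 227), t ≡ 224. Hence a ≡ 2818 + 4891·224 = 1098402 (mod 1110257).

1098402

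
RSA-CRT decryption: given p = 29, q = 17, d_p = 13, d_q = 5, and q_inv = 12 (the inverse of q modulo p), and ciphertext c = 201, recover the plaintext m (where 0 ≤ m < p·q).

131

m₁ = c^(d_p) mod p: c ≡ 27 (mod 29), and 27^13 mod 29 = 15.
m₂ = c^(d_q) mod q: c ≡ 14 (mod 17), and 14^5 mod 17 = 12.
h = q_inv·(m₁ − m₂) mod p = 12·(15 − 12) mod 29 = 7.
m = m₂ + h·q = 12 + 7·17 = 131.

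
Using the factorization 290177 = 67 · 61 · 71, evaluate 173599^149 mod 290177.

Mod 67: 173599 ≡ 2; by Fermat, exponent reduces to 149 mod 66 = 17; 2^17 ≡ 20 (mod 67).
Mod 61: 173599 ≡ 54; by Fermat, exponent reduces to 149 mod 60 = 29; 54^29 ≡ 35 (mod 61).
Mod 71: 173599 ≡ 4; by Fermat, exponent reduces to 149 mod 70 = 9; 4^9 ≡ 12 (mod 71).
Combine by CRT: x ≡ 20 (mod 67), x ≡ 35 (mod 61), x ≡ 12 (mod 71) ⇒ x ≡ 276060 (mod 290177).

276060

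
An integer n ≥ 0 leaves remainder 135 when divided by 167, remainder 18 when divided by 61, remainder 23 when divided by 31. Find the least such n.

26187

From n ≡ 135 (mod 167) write n = 135 + 167t. Substituting into n ≡ 18 (mod 61) gives 167t ≡ 5 (mod 61), and since 45⁻¹ ≡ 19 (mod 61), t ≡ 34. Hence n ≡ 135 + 167·34 = 5813 (mod 10187).
From n ≡ 5813 (mod 10187) write n = 5813 + 10187t. Substituting into n ≡ 23 (mod 31) gives 10187t ≡ 7 (mod 31), and since 19⁻¹ ≡ 18 (mod 31), t ≡ 2. Hence n ≡ 5813 + 10187·2 = 26187 (mod 315797).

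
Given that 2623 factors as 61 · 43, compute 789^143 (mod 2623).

Mod 61: 789 ≡ 57; by Fermat, exponent reduces to 143 mod 60 = 23; 57^23 ≡ 22 (mod 61).
Mod 43: 789 ≡ 15; by Fermat, exponent reduces to 143 mod 42 = 17; 15^17 ≡ 40 (mod 43).
Combine by CRT: x ≡ 22 (mod 61), x ≡ 40 (mod 43) ⇒ x ≡ 83 (mod 2623).

83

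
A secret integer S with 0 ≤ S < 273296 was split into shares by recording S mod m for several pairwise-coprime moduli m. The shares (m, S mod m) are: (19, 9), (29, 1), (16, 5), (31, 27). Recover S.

From S ≡ 9 (mod 19) write S = 9 + 19t. Substituting into S ≡ 1 (mod 29) gives 19t ≡ 21 (mod 29), and since 19⁻¹ ≡ 26 (mod 29), t ≡ 24. Hence S ≡ 9 + 19·24 = 465 (mod 551).
From S ≡ 465 (mod 551) write S = 465 + 551t. Substituting into S ≡ 5 (mod 16) gives 551t ≡ 4 (mod 16), and since 7⁻¹ ≡ 7 (mod 16), t ≡ 12. Hence S ≡ 465 + 551·12 = 7077 (mod 8816).
From S ≡ 7077 (mod 8816) write S = 7077 + 8816t. Substituting into S ≡ 27 (mod 31) gives 8816t ≡ 18 (mod 31), and since 12⁻¹ ≡ 13 (mod 31), t ≡ 17. Hence S ≡ 7077 + 8816·17 = 156949 (mod 273296).

156949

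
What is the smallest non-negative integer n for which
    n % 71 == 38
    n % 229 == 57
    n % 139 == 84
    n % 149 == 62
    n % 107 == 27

The moduli are pairwise coprime; M = 71·229·139·149·107 = 36031195943.
M/71 = 507481633; 507481633 ≡ 45 (mod 71); 45·30 ≡ 1, so inverse 30.
M/229 = 157341467; 157341467 ≡ 147 (mod 229); 147·148 ≡ 1, so inverse 148.
M/139 = 259217237; 259217237 ≡ 29 (mod 139); 29·24 ≡ 1, so inverse 24.
M/149 = 241820107; 241820107 ≡ 110 (mod 149); 110·42 ≡ 1, so inverse 42.
M/107 = 336740149; 336740149 ≡ 21 (mod 107); 21·51 ≡ 1, so inverse 51.
n ≡ 38·507481633·30 + 57·157341467·148 + 84·259217237·24 + 62·241820107·42 + 27·336740149·51 = 3521834370825.
3521834370825 mod 36031195943 = 26808364354.

26808364354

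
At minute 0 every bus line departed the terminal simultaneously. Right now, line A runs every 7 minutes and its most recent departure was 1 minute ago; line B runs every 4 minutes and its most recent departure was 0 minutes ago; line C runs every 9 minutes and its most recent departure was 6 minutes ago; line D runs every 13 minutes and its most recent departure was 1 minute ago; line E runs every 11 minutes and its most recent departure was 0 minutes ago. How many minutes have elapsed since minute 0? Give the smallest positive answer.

26664

Combine the congruences pairwise.
From t ≡ 1 (mod 7) write t = 1 + 7s. Substituting into t ≡ 0 (mod 4) gives 7s ≡ 3 (mod 4), and since 3⁻¹ ≡ 3 (mod 4), s ≡ 1. Hence t ≡ 1 + 7·1 = 8 (mod 28).
From t ≡ 8 (mod 28) write t = 8 + 28s. Substituting into t ≡ 6 (mod 9) gives 28s ≡ 7 (mod 9), and since 1⁻¹ ≡ 1 (mod 9), s ≡ 7. Hence t ≡ 8 + 28·7 = 204 (mod 252).
From t ≡ 204 (mod 252) write t = 204 + 252s. Substituting into t ≡ 1 (mod 13) gives 252s ≡ 5 (mod 13), and since 5⁻¹ ≡ 8 (mod 13), s ≡ 1. Hence t ≡ 204 + 252·1 = 456 (mod 3276).
From t ≡ 456 (mod 3276) write t = 456 + 3276s. Substituting into t ≡ 0 (mod 11) gives 3276s ≡ 6 (mod 11), and since 9⁻¹ ≡ 5 (mod 11), s ≡ 8. Hence t ≡ 456 + 3276·8 = 26664 (mod 36036).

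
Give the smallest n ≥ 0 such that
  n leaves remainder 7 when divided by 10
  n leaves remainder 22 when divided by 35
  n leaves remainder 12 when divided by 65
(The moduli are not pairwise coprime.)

337

gcd(10, 35) = 5 and 5 | (22 − 7), so the pair is consistent; merging gives n ≡ 57 (mod 70), where 70 = lcm(10, 35).
gcd(70, 65) = 5 and 5 | (12 − 57), so the pair is consistent; merging gives n ≡ 337 (mod 910), where 910 = lcm(70, 65).
The solution is unique modulo lcm(10, 35, 65) = 910.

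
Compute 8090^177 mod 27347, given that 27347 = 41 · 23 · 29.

Mod 41: 8090 ≡ 13; by Fermat, exponent reduces to 177 mod 40 = 17; 13^17 ≡ 29 (mod 41).
Mod 23: 8090 ≡ 17; by Fermat, exponent reduces to 177 mod 22 = 1; 17^1 ≡ 17 (mod 23).
Mod 29: 8090 ≡ 28; by Fermat, exponent reduces to 177 mod 28 = 9; 28^9 ≡ 28 (mod 29).
Combine by CRT: x ≡ 29 (mod 41), x ≡ 17 (mod 23), x ≡ 28 (mod 29) ⇒ x ≡ 4088 (mod 27347).

4088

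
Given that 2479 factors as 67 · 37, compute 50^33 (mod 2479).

267

Mod 67: 50 ≡ 50; 50^33 ≡ 66 (mod 67).
Mod 37: 50 ≡ 13; 13^33 ≡ 8 (mod 37).
Combine by CRT: x ≡ 66 (mod 67), x ≡ 8 (mod 37) ⇒ x ≡ 267 (mod 2479).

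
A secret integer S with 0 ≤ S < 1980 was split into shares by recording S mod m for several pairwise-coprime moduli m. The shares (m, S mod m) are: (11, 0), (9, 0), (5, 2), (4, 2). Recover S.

1782

The moduli are pairwise coprime; N = 11·9·5·4 = 1980.
N/11 = 180; 180 ≡ 4 (mod 11); 4·3 ≡ 1, so inverse 3.
N/9 = 220; 220 ≡ 4 (mod 9); 4·7 ≡ 1, so inverse 7.
N/5 = 396; 396 ≡ 1 (mod 5), inverse 1.
N/4 = 495; 495 ≡ 3 (mod 4); 3·3 ≡ 1, so inverse 3.
S ≡ 0·180·3 + 0·220·7 + 2·396·1 + 2·495·3 = 3762.
3762 mod 1980 = 1782.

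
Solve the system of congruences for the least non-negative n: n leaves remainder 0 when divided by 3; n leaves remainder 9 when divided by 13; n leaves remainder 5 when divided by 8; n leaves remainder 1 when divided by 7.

The moduli are pairwise coprime; M = 3·13·8·7 = 2184.
M/3 = 728; 728 ≡ 2 (mod 3); 2·2 ≡ 1, so inverse 2.
M/13 = 168; 168 ≡ 12 (mod 13); 12·12 ≡ 1, so inverse 12.
M/8 = 273; 273 ≡ 1 (mod 8), inverse 1.
M/7 = 312; 312 ≡ 4 (mod 7); 4·2 ≡ 1, so inverse 2.
n ≡ 0·728·2 + 9·168·12 + 5·273·1 + 1·312·2 = 20133.
20133 mod 2184 = 477.

477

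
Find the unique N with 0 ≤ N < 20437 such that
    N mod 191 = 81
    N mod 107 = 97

Combine the congruences pairwise.
From N ≡ 81 (mod 191) write N = 81 + 191t. Substituting into N ≡ 97 (mod 107) gives 191t ≡ 16 (mod 107), and since 84⁻¹ ≡ 93 (mod 107), t ≡ 97. Hence N ≡ 81 + 191·97 = 18608 (mod 20437).

18608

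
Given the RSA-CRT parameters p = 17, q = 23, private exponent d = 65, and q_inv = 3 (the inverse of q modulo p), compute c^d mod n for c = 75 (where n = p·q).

d_p = d mod (p−1) = 65 mod 16 = 1; d_q = d mod (q−1) = 21.
m₁ = c^(d_p) mod p: c ≡ 7 (mod 17), and 7^1 mod 17 = 7.
m₂ = c^(d_q) mod q: c ≡ 6 (mod 23), and 6^21 mod 23 = 4.
h = q_inv·(m₁ − m₂) mod p = 3·(7 − 4) mod 17 = 9.
m = m₂ + h·q = 4 + 9·23 = 211.

211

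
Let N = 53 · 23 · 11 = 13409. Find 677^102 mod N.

Mod 53: 677 ≡ 41; by Fermat, exponent reduces to 102 mod 52 = 50; 41^50 ≡ 7 (mod 53).
Mod 23: 677 ≡ 10; by Fermat, exponent reduces to 102 mod 22 = 14; 10^14 ≡ 12 (mod 23).
Mod 11: 677 ≡ 6; by Fermat, exponent reduces to 102 mod 10 = 2; 6^2 ≡ 3 (mod 11).
Combine by CRT: x ≡ 7 (mod 53), x ≡ 12 (mod 23), x ≡ 3 (mod 11) ⇒ x ≡ 11190 (mod 13409).

11190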